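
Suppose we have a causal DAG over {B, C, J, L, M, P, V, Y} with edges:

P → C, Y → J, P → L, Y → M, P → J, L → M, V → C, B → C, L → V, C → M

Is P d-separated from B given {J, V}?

5 paths connect P and B; each must be blocked for d-separation to hold:
  1. P → J ← Y → M ← C ← B — J:collider[open]; Y:fork[open]; M:collider[blocks]; C:chain[open] ⇒ blocked
  2. P → J ← Y → M ← L → V → C ← B — J:collider[open]; Y:fork[open]; M:collider[blocks]; L:fork[open]; V:chain[blocks]; C:collider[blocks] ⇒ blocked
  3. P → C ← B — C:collider[blocks] ⇒ blocked
  4. P → L → V → C ← B — L:chain[open]; V:chain[blocks]; C:collider[blocks] ⇒ blocked
  5. P → L → M ← C ← B — L:chain[open]; M:collider[blocks]; C:chain[open] ⇒ blocked
All paths are blocked; P ⊥ B | {J, V} holds.

Yes — P and B are d-separated given {J, V}.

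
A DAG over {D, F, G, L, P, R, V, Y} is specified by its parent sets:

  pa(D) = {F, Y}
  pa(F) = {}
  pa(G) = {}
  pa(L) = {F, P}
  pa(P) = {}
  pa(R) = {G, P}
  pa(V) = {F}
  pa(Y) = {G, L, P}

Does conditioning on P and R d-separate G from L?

Enumerating the 6 paths from G to L and testing each for blocking by {P, R}:
Path 1: G → R ← P → L
  P is a fork here and P is conditioned on, so the path is blocked at P.
Path 2: G → R ← P → Y ← L
  P is a fork here and P is conditioned on, so the path is blocked at P.
Path 3: G → R ← P → Y → D ← F → L
  P is a fork here and P is conditioned on, so the path is blocked at P.
Path 4: G → Y ← P → L
  Y is a collider here and neither Y nor any of its descendants is conditioned on, so the collider stays closed — the path is blocked at Y.
Path 5: G → Y ← L
  Y is a collider here and neither Y nor any of its descendants is conditioned on, so the collider stays closed — the path is blocked at Y.
Path 6: G → Y → D ← F → L
  D is a collider here and neither D nor any of its descendants is conditioned on, so the collider stays closed — the path is blocked at D.
Every path is blocked, so G and L are d-separated given {P, R}.

Yes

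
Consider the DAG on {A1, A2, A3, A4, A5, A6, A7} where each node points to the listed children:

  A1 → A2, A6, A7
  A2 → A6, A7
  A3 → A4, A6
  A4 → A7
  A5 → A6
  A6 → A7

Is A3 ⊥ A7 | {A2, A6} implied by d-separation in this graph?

No

There are 6 undirected paths between A3 and A7; checking each against the conditioning set {A2, A6}:
Path 1: A3 → A4 → A7
  A4 is a chain and A4 is not conditioned on — no node blocks this path, so it is active.
Path 2: A3 → A6 ← A1 → A2 → A7
  A2 is a chain here and A2 is conditioned on, so the path is blocked at A2.
Path 3: A3 → A6 ← A1 → A7
  A6 is a collider and A6 is conditioned on, which opens it; A1 is a fork and A1 is not conditioned on — no node blocks this path, so it is active.
Path 4: A3 → A6 ← A2 ← A1 → A7
  A2 is a chain here and A2 is conditioned on, so the path is blocked at A2.
Path 5: A3 → A6 ← A2 → A7
  A2 is a fork here and A2 is conditioned on, so the path is blocked at A2.
Path 6: A3 → A6 → A7
  A6 is a chain here and A6 is conditioned on, so the path is blocked at A6.
Because an active path exists, A3 and A7 are not d-separated.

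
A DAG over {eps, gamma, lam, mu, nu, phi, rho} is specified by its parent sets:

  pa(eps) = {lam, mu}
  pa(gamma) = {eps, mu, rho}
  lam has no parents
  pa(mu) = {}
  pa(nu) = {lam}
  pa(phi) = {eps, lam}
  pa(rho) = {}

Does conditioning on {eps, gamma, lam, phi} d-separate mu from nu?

Yes — mu and nu are d-separated given {eps, gamma, lam, phi}.

We examine all 4 paths between mu and nu:
Path 1: mu → eps → phi ← lam → nu
  eps is a chain here and eps is conditioned on, so the path is blocked at eps.
Path 2: mu → eps ← lam → nu
  lam is a fork here and lam is conditioned on, so the path is blocked at lam.
Path 3: mu → gamma ← eps → phi ← lam → nu
  eps is a fork here and eps is conditioned on, so the path is blocked at eps.
Path 4: mu → gamma ← eps ← lam → nu
  eps is a chain here and eps is conditioned on, so the path is blocked at eps.
All paths are blocked; mu ⊥ nu | {eps, gamma, lam, phi} holds.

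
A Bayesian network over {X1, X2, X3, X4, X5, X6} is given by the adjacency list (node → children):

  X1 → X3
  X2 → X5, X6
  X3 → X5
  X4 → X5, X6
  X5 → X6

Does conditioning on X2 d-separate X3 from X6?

No

Enumerating the 3 paths from X3 to X6 and testing each for blocking by {X2}:
Path 1: X3 → X5 ← X2 → X6
  X5 is a collider here and neither X5 nor any of its descendants is conditioned on, so the collider stays closed — the path is blocked at X5.
Path 2: X3 → X5 ← X4 → X6
  X5 is a collider here and neither X5 nor any of its descendants is conditioned on, so the collider stays closed — the path is blocked at X5.
Path 3: X3 → X5 → X6
  X5 is a chain and X5 is not conditioned on — no node blocks this path, so it is active.
Since the path X3 → X5 → X6 is active, X3 and X6 are not d-separated given {X2}.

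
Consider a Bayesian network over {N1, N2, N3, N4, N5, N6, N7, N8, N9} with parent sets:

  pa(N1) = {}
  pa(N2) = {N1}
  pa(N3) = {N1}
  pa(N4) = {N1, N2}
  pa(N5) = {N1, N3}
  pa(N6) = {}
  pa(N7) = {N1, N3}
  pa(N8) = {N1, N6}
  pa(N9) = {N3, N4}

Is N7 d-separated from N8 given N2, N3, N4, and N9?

We examine all 5 paths between N7 and N8:
  1. N7 ← N1 → N8 — N1:fork[open] ⇒ active
  2. N7 ← N3 ← N1 → N8 — N3:chain[blocks]; N1:fork[open] ⇒ blocked
  3. N7 ← N3 → N9 ← N4 ← N1 → N8 — N3:fork[blocks]; N9:collider[open]; N4:chain[blocks]; N1:fork[open] ⇒ blocked
  4. N7 ← N3 → N9 ← N4 ← N2 ← N1 → N8 — N3:fork[blocks]; N9:collider[open]; N4:chain[blocks]; N2:chain[blocks]; N1:fork[open] ⇒ blocked
  5. N7 ← N3 → N5 ← N1 → N8 — N3:fork[blocks]; N5:collider[blocks]; N1:fork[open] ⇒ blocked
Since the path N7 ← N1 → N8 is active, N7 and N8 are not d-separated given {N2, N3, N4, N9}.

No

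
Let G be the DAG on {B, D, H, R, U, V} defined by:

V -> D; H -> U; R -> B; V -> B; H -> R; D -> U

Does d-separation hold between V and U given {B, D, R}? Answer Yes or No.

Yes

There are 2 undirected paths between V and U; checking each against the conditioning set {B, D, R}:
Path 1: V → B ← R ← H → U
  R is a chain here and R is conditioned on, so the path is blocked at R.
Path 2: V → D → U
  D is a chain here and D is conditioned on, so the path is blocked at D.
Every path is blocked, so V and U are d-separated given {B, D, R}.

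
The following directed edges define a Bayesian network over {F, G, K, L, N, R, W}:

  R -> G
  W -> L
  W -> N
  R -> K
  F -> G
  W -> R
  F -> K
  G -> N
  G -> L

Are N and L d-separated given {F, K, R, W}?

Enumerating the 6 paths from N to L and testing each for blocking by {F, K, R, W}:
Path 1: N ← W → R → G → L
  W is a fork here and W is conditioned on, so the path is blocked at W.
Path 2: N ← W → R → K ← F → G → L
  W is a fork here and W is conditioned on, so the path is blocked at W.
Path 3: N ← W → L
  W is a fork here and W is conditioned on, so the path is blocked at W.
Path 4: N ← G ← F → K ← R ← W → L
  F is a fork here and F is conditioned on, so the path is blocked at F.
Path 5: N ← G ← R ← W → L
  R is a chain here and R is conditioned on, so the path is blocked at R.
Path 6: N ← G → L
  G is a fork and G is not conditioned on — no node blocks this path, so it is active.
Because an active path exists, N and L are not d-separated.

No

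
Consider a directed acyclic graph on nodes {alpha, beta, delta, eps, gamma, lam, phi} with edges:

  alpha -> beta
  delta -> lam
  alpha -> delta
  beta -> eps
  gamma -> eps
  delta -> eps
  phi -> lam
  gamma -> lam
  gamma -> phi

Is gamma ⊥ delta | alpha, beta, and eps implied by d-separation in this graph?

No — gamma and delta are not d-separated given {alpha, beta, eps}.

Enumerating the 4 paths from gamma to delta and testing each for blocking by {alpha, beta, eps}:
Path 1: gamma → eps ← beta ← alpha → delta
  beta is a chain here and beta is conditioned on, so the path is blocked at beta.
Path 2: gamma → eps ← delta
  eps is a collider and eps is conditioned on, which opens it — no node blocks this path, so it is active.
Path 3: gamma → lam ← delta
  lam is a collider here and neither lam nor any of its descendants is conditioned on, so the collider stays closed — the path is blocked at lam.
Path 4: gamma → phi → lam ← delta
  lam is a collider here and neither lam nor any of its descendants is conditioned on, so the collider stays closed — the path is blocked at lam.
Because an active path exists, gamma and delta are not d-separated.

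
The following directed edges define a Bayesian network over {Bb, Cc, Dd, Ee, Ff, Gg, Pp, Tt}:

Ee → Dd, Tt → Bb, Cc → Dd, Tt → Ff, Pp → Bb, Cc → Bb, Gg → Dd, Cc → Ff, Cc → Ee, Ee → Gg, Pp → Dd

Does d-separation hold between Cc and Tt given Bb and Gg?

We examine all 5 paths between Cc and Tt:
Path 1: Cc → Bb ← Tt
  Bb is a collider and Bb is conditioned on, which opens it — no node blocks this path, so it is active.
Path 2: Cc → Dd ← Pp → Bb ← Tt
  Dd is a collider here and neither Dd nor any of its descendants is conditioned on, so the collider stays closed — the path is blocked at Dd.
Path 3: Cc → Ff ← Tt
  Ff is a collider here and neither Ff nor any of its descendants is conditioned on, so the collider stays closed — the path is blocked at Ff.
Path 4: Cc → Ee → Dd ← Pp → Bb ← Tt
  Dd is a collider here and neither Dd nor any of its descendants is conditioned on, so the collider stays closed — the path is blocked at Dd.
Path 5: Cc → Ee → Gg → Dd ← Pp → Bb ← Tt
  Gg is a chain here and Gg is conditioned on, so the path is blocked at Gg.
Since the path Cc → Bb ← Tt is active, Cc and Tt are not d-separated given {Bb, Gg}.

No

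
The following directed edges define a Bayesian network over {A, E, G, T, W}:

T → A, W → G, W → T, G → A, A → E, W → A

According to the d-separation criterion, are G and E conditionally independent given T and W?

3 paths connect G and E; each must be blocked for d-separation to hold:
  1. G → A → E — A:chain[open] ⇒ active
  2. G ← W → A → E — W:fork[blocks]; A:chain[open] ⇒ blocked
  3. G ← W → T → A → E — W:fork[blocks]; T:chain[blocks]; A:chain[open] ⇒ blocked
At least one path is unblocked, so d-separation fails.

No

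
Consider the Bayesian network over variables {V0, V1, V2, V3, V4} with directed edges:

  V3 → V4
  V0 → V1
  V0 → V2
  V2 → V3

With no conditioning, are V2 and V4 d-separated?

No

There is one path between V2 and V4:
  1. V2 → V3 → V4 — V3:chain[open] ⇒ active
Because an active path exists, V2 and V4 are not d-separated.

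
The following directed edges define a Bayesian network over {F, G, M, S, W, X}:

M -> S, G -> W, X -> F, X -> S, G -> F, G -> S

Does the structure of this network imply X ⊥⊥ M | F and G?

We examine all 2 paths between X and M:
  1. X → S ← M — S:collider[blocks] ⇒ blocked
  2. X → F ← G → S ← M — F:collider[open]; G:fork[blocks]; S:collider[blocks] ⇒ blocked
All paths are blocked; X ⊥ M | {F, G} holds.

Yes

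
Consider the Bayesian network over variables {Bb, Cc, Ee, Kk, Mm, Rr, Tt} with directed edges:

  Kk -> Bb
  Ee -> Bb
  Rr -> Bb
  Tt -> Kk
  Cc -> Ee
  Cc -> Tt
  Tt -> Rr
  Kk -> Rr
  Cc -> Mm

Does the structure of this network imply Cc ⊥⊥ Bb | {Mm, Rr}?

No

5 paths connect Cc and Bb; each must be blocked for d-separation to hold:
Path 1: Cc → Ee → Bb
  Ee is a chain and Ee is not conditioned on — no node blocks this path, so it is active.
Path 2: Cc → Tt → Rr ← Kk → Bb
  Tt is a chain and Tt is not conditioned on; Rr is a collider and Rr is conditioned on, which opens it; Kk is a fork and Kk is not conditioned on — no node blocks this path, so it is active.
Path 3: Cc → Tt → Rr → Bb
  Rr is a chain here and Rr is conditioned on, so the path is blocked at Rr.
Path 4: Cc → Tt → Kk → Rr → Bb
  Rr is a chain here and Rr is conditioned on, so the path is blocked at Rr.
Path 5: Cc → Tt → Kk → Bb
  Tt is a chain and Tt is not conditioned on; Kk is a chain and Kk is not conditioned on — no node blocks this path, so it is active.
Since the path Cc → Ee → Bb is active, Cc and Bb are not d-separated given {Mm, Rr}.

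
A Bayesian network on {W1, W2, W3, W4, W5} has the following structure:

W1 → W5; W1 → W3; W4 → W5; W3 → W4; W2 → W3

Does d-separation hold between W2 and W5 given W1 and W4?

There are 2 undirected paths between W2 and W5; checking each against the conditioning set {W1, W4}:
  1. W2 → W3 ← W1 → W5 — W3:collider[open]; W1:fork[blocks] ⇒ blocked
  2. W2 → W3 → W4 → W5 — W3:chain[open]; W4:chain[blocks] ⇒ blocked
All paths are blocked; W2 ⊥ W5 | {W1, W4} holds.

Yes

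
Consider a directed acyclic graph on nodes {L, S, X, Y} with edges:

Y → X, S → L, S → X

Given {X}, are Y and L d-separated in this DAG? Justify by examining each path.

There is one path between Y and L:
Path 1: Y → X ← S → L
  X is a collider and X is conditioned on, which opens it; S is a fork and S is not conditioned on — no node blocks this path, so it is active.
Because an active path exists, Y and L are not d-separated.

No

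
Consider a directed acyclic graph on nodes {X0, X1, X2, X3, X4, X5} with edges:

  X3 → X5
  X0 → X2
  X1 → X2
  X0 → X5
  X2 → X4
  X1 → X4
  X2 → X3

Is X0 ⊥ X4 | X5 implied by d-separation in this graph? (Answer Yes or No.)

No — X0 and X4 are not d-separated given {X5}.

4 paths connect X0 and X4; each must be blocked for d-separation to hold:
Path 1: X0 → X5 ← X3 ← X2 ← X1 → X4
  X5 is a collider and X5 is conditioned on, which opens it; X3 is a chain and X3 is not conditioned on; X2 is a chain and X2 is not conditioned on; X1 is a fork and X1 is not conditioned on — no node blocks this path, so it is active.
Path 2: X0 → X5 ← X3 ← X2 → X4
  X5 is a collider and X5 is conditioned on, which opens it; X3 is a chain and X3 is not conditioned on; X2 is a fork and X2 is not conditioned on — no node blocks this path, so it is active.
Path 3: X0 → X2 ← X1 → X4
  X2 is a collider and its descendant X5 is conditioned on, which opens it; X1 is a fork and X1 is not conditioned on — no node blocks this path, so it is active.
Path 4: X0 → X2 → X4
  X2 is a chain and X2 is not conditioned on — no node blocks this path, so it is active.
Since the path X0 → X5 ← X3 ← X2 ← X1 → X4 is active, X0 and X4 are not d-separated given {X5}.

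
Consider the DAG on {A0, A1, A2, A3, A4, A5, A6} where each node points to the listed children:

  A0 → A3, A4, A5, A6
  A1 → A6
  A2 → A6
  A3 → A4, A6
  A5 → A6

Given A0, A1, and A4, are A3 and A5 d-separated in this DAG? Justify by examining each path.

Enumerating the 6 paths from A3 to A5 and testing each for blocking by {A0, A1, A4}:
Path 1: A3 → A6 ← A5
  A6 is a collider here and neither A6 nor any of its descendants is conditioned on, so the collider stays closed — the path is blocked at A6.
Path 2: A3 → A6 ← A0 → A5
  A6 is a collider here and neither A6 nor any of its descendants is conditioned on, so the collider stays closed — the path is blocked at A6.
Path 3: A3 ← A0 → A5
  A0 is a fork here and A0 is conditioned on, so the path is blocked at A0.
Path 4: A3 ← A0 → A6 ← A5
  A0 is a fork here and A0 is conditioned on, so the path is blocked at A0.
Path 5: A3 → A4 ← A0 → A5
  A0 is a fork here and A0 is conditioned on, so the path is blocked at A0.
Path 6: A3 → A4 ← A0 → A6 ← A5
  A0 is a fork here and A0 is conditioned on, so the path is blocked at A0.
All paths are blocked; A3 ⊥ A5 | {A0, A1, A4} holds.

Yes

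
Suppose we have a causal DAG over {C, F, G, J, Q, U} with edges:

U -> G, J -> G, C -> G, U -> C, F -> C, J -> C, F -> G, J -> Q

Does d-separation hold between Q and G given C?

There are 4 undirected paths between Q and G; checking each against the conditioning set {C}:
  1. Q ← J → G — J:fork[open] ⇒ active
  2. Q ← J → C ← F → G — J:fork[open]; C:collider[open]; F:fork[open] ⇒ active
  3. Q ← J → C ← U → G — J:fork[open]; C:collider[open]; U:fork[open] ⇒ active
  4. Q ← J → C → G — J:fork[open]; C:chain[blocks] ⇒ blocked
At least one path is unblocked, so d-separation fails.

No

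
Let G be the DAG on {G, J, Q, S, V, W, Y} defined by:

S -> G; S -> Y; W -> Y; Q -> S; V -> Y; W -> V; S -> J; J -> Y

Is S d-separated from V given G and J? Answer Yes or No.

4 paths connect S and V; each must be blocked for d-separation to hold:
  1. S → Y ← W → V — Y:collider[blocks]; W:fork[open] ⇒ blocked
  2. S → Y ← V — Y:collider[blocks] ⇒ blocked
  3. S → J → Y ← W → V — J:chain[blocks]; Y:collider[blocks]; W:fork[open] ⇒ blocked
  4. S → J → Y ← V — J:chain[blocks]; Y:collider[blocks] ⇒ blocked
Since every path is blocked, d-separation holds.

Yes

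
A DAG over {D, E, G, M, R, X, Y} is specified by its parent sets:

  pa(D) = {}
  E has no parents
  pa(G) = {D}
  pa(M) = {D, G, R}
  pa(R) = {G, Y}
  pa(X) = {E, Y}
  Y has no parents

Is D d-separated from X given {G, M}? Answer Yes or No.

There are 4 undirected paths between D and X; checking each against the conditioning set {G, M}:
  1. D → G → M ← R ← Y → X — G:chain[blocks]; M:collider[open]; R:chain[open]; Y:fork[open] ⇒ blocked
  2. D → G → R ← Y → X — G:chain[blocks]; R:collider[open]; Y:fork[open] ⇒ blocked
  3. D → M ← G → R ← Y → X — M:collider[open]; G:fork[blocks]; R:collider[open]; Y:fork[open] ⇒ blocked
  4. D → M ← R ← Y → X — M:collider[open]; R:chain[open]; Y:fork[open] ⇒ active
Because an active path exists, D and X are not d-separated.

No — D and X are not d-separated given {G, M}.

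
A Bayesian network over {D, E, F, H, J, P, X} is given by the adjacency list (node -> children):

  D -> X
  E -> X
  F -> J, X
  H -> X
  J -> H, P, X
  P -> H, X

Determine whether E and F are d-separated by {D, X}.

No — E and F are not d-separated given {D, X}.

Enumerating the 6 paths from E to F and testing each for blocking by {D, X}:
Path 1: E → X ← F
  X is a collider and X is conditioned on, which opens it — no node blocks this path, so it is active.
Path 2: E → X ← J ← F
  X is a collider and X is conditioned on, which opens it; J is a chain and J is not conditioned on — no node blocks this path, so it is active.
Path 3: E → X ← H ← J ← F
  X is a collider and X is conditioned on, which opens it; H is a chain and H is not conditioned on; J is a chain and J is not conditioned on — no node blocks this path, so it is active.
Path 4: E → X ← H ← P ← J ← F
  X is a collider and X is conditioned on, which opens it; H is a chain and H is not conditioned on; P is a chain and P is not conditioned on; J is a chain and J is not conditioned on — no node blocks this path, so it is active.
Path 5: E → X ← P ← J ← F
  X is a collider and X is conditioned on, which opens it; P is a chain and P is not conditioned on; J is a chain and J is not conditioned on — no node blocks this path, so it is active.
Path 6: E → X ← P → H ← J ← F
  X is a collider and X is conditioned on, which opens it; P is a fork and P is not conditioned on; H is a collider and its descendant X is conditioned on, which opens it; J is a chain and J is not conditioned on — no node blocks this path, so it is active.
Because an active path exists, E and F are not d-separated.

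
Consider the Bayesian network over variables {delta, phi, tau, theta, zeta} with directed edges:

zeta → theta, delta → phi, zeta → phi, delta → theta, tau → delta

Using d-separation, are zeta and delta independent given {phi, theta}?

We examine all 2 paths between zeta and delta:
Path 1: zeta → phi ← delta
  phi is a collider and phi is conditioned on, which opens it — no node blocks this path, so it is active.
Path 2: zeta → theta ← delta
  theta is a collider and theta is conditioned on, which opens it — no node blocks this path, so it is active.
Since the path zeta → phi ← delta is active, zeta and delta are not d-separated given {phi, theta}.

No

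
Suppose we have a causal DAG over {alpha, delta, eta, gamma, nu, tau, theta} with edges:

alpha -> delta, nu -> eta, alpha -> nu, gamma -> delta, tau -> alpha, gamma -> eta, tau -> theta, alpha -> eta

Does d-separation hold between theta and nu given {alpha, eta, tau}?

3 paths connect theta and nu; each must be blocked for d-separation to hold:
Path 1: theta ← tau → alpha → nu
  tau is a fork here and tau is conditioned on, so the path is blocked at tau.
Path 2: theta ← tau → alpha → delta ← gamma → eta ← nu
  tau is a fork here and tau is conditioned on, so the path is blocked at tau.
Path 3: theta ← tau → alpha → eta ← nu
  tau is a fork here and tau is conditioned on, so the path is blocked at tau.
Since every path is blocked, d-separation holds.

Yes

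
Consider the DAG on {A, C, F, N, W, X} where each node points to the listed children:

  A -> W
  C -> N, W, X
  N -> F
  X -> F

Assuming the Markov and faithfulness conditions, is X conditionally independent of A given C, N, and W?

Yes

2 paths connect X and A; each must be blocked for d-separation to hold:
Path 1: X ← C → W ← A
  C is a fork here and C is conditioned on, so the path is blocked at C.
Path 2: X → F ← N ← C → W ← A
  F is a collider here and neither F nor any of its descendants is conditioned on, so the collider stays closed — the path is blocked at F.
Since every path is blocked, d-separation holds.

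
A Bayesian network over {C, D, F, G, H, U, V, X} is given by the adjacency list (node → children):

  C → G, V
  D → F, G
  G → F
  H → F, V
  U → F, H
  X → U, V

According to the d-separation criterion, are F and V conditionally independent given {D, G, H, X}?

Yes

6 paths connect F and V; each must be blocked for d-separation to hold:
Path 1: F ← D → G ← C → V
  D is a fork here and D is conditioned on, so the path is blocked at D.
Path 2: F ← H ← U ← X → V
  H is a chain here and H is conditioned on, so the path is blocked at H.
Path 3: F ← H → V
  H is a fork here and H is conditioned on, so the path is blocked at H.
Path 4: F ← U ← X → V
  X is a fork here and X is conditioned on, so the path is blocked at X.
Path 5: F ← U → H → V
  H is a chain here and H is conditioned on, so the path is blocked at H.
Path 6: F ← G ← C → V
  G is a chain here and G is conditioned on, so the path is blocked at G.
All paths are blocked; F ⊥ V | {D, G, H, X} holds.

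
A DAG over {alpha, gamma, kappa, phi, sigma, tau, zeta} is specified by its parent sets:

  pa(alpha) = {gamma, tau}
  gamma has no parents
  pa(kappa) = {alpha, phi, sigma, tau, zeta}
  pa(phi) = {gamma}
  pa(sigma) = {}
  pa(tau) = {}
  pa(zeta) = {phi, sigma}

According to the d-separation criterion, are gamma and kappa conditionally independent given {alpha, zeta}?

No — gamma and kappa are not d-separated given {alpha, zeta}.

5 paths connect gamma and kappa; each must be blocked for d-separation to hold:
  1. gamma → alpha ← tau → kappa — alpha:collider[open]; tau:fork[open] ⇒ active
  2. gamma → alpha → kappa — alpha:chain[blocks] ⇒ blocked
  3. gamma → phi → kappa — phi:chain[open] ⇒ active
  4. gamma → phi → zeta ← sigma → kappa — phi:chain[open]; zeta:collider[open]; sigma:fork[open] ⇒ active
  5. gamma → phi → zeta → kappa — phi:chain[open]; zeta:chain[blocks] ⇒ blocked
At least one path is unblocked, so d-separation fails.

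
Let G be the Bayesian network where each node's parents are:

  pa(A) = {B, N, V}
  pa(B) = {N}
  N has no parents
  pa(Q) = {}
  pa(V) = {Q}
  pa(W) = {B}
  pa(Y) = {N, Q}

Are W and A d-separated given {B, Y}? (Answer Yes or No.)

We examine all 3 paths between W and A:
Path 1: W ← B → A
  B is a fork here and B is conditioned on, so the path is blocked at B.
Path 2: W ← B ← N → A
  B is a chain here and B is conditioned on, so the path is blocked at B.
Path 3: W ← B ← N → Y ← Q → V → A
  B is a chain here and B is conditioned on, so the path is blocked at B.
All paths are blocked; W ⊥ A | {B, Y} holds.

Yes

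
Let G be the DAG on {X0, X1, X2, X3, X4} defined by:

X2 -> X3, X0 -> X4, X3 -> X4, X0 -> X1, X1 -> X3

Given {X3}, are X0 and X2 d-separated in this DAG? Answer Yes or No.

No

We examine all 2 paths between X0 and X2:
Path 1: X0 → X4 ← X3 ← X2
  X4 is a collider here and neither X4 nor any of its descendants is conditioned on, so the collider stays closed — the path is blocked at X4.
Path 2: X0 → X1 → X3 ← X2
  X1 is a chain and X1 is not conditioned on; X3 is a collider and X3 is conditioned on, which opens it — no node blocks this path, so it is active.
Since the path X0 → X1 → X3 ← X2 is active, X0 and X2 are not d-separated given {X3}.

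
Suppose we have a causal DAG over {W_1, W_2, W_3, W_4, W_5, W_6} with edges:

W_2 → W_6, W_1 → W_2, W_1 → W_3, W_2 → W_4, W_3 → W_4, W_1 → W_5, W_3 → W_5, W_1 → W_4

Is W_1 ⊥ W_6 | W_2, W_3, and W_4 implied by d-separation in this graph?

There are 4 undirected paths between W_1 and W_6; checking each against the conditioning set {W_2, W_3, W_4}:
Path 1: W_1 → W_2 → W_6
  W_2 is a chain here and W_2 is conditioned on, so the path is blocked at W_2.
Path 2: W_1 → W_5 ← W_3 → W_4 ← W_2 → W_6
  W_5 is a collider here and neither W_5 nor any of its descendants is conditioned on, so the collider stays closed — the path is blocked at W_5.
Path 3: W_1 → W_3 → W_4 ← W_2 → W_6
  W_3 is a chain here and W_3 is conditioned on, so the path is blocked at W_3.
Path 4: W_1 → W_4 ← W_2 → W_6
  W_2 is a fork here and W_2 is conditioned on, so the path is blocked at W_2.
Since every path is blocked, d-separation holds.

Yes — W_1 and W_6 are d-separated given {W_2, W_3, W_4}.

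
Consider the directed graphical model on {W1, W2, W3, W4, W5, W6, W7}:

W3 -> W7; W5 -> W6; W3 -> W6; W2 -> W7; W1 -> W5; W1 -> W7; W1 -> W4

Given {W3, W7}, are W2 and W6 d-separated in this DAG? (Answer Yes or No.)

No

2 paths connect W2 and W6; each must be blocked for d-separation to hold:
Path 1: W2 → W7 ← W3 → W6
  W3 is a fork here and W3 is conditioned on, so the path is blocked at W3.
Path 2: W2 → W7 ← W1 → W5 → W6
  W7 is a collider and W7 is conditioned on, which opens it; W1 is a fork and W1 is not conditioned on; W5 is a chain and W5 is not conditioned on — no node blocks this path, so it is active.
Since the path W2 → W7 ← W1 → W5 → W6 is active, W2 and W6 are not d-separated given {W3, W7}.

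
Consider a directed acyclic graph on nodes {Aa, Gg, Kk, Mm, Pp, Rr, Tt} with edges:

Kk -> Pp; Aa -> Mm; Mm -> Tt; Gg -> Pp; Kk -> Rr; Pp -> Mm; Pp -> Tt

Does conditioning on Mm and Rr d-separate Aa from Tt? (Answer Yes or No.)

No

There are 2 undirected paths between Aa and Tt; checking each against the conditioning set {Mm, Rr}:
  1. Aa → Mm ← Pp → Tt — Mm:collider[open]; Pp:fork[open] ⇒ active
  2. Aa → Mm → Tt — Mm:chain[blocks] ⇒ blocked
Since the path Aa → Mm ← Pp → Tt is active, Aa and Tt are not d-separated given {Mm, Rr}.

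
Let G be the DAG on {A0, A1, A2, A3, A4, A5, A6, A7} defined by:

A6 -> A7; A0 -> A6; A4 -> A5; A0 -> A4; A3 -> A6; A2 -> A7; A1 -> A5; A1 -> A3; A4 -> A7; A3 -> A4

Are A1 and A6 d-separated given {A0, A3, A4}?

Yes

6 paths connect A1 and A6; each must be blocked for d-separation to hold:
  1. A1 → A3 → A6 — A3:chain[blocks] ⇒ blocked
  2. A1 → A3 → A4 ← A0 → A6 — A3:chain[blocks]; A4:collider[open]; A0:fork[blocks] ⇒ blocked
  3. A1 → A3 → A4 → A7 ← A6 — A3:chain[blocks]; A4:chain[blocks]; A7:collider[blocks] ⇒ blocked
  4. A1 → A5 ← A4 ← A0 → A6 — A5:collider[blocks]; A4:chain[blocks]; A0:fork[blocks] ⇒ blocked
  5. A1 → A5 ← A4 ← A3 → A6 — A5:collider[blocks]; A4:chain[blocks]; A3:fork[blocks] ⇒ blocked
  6. A1 → A5 ← A4 → A7 ← A6 — A5:collider[blocks]; A4:fork[blocks]; A7:collider[blocks] ⇒ blocked
Since every path is blocked, d-separation holds.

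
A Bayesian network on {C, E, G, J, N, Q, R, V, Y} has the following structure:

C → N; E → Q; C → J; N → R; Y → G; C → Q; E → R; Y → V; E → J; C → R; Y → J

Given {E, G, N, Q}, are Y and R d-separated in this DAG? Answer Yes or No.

6 paths connect Y and R; each must be blocked for d-separation to hold:
Path 1: Y → J ← E → Q ← C → R
  J is a collider here and neither J nor any of its descendants is conditioned on, so the collider stays closed — the path is blocked at J.
Path 2: Y → J ← E → Q ← C → N → R
  J is a collider here and neither J nor any of its descendants is conditioned on, so the collider stays closed — the path is blocked at J.
Path 3: Y → J ← E → R
  J is a collider here and neither J nor any of its descendants is conditioned on, so the collider stays closed — the path is blocked at J.
Path 4: Y → J ← C → Q ← E → R
  J is a collider here and neither J nor any of its descendants is conditioned on, so the collider stays closed — the path is blocked at J.
Path 5: Y → J ← C → R
  J is a collider here and neither J nor any of its descendants is conditioned on, so the collider stays closed — the path is blocked at J.
Path 6: Y → J ← C → N → R
  J is a collider here and neither J nor any of its descendants is conditioned on, so the collider stays closed — the path is blocked at J.
Since every path is blocked, d-separation holds.

Yes — Y and R are d-separated given {E, G, N, Q}.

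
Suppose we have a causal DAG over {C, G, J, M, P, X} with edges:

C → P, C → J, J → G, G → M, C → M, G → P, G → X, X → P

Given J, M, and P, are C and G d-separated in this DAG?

No

We examine all 4 paths between C and G:
Path 1: C → J → G
  J is a chain here and J is conditioned on, so the path is blocked at J.
Path 2: C → P ← X ← G
  P is a collider and P is conditioned on, which opens it; X is a chain and X is not conditioned on — no node blocks this path, so it is active.
Path 3: C → P ← G
  P is a collider and P is conditioned on, which opens it — no node blocks this path, so it is active.
Path 4: C → M ← G
  M is a collider and M is conditioned on, which opens it — no node blocks this path, so it is active.
Since the path C → P ← X ← G is active, C and G are not d-separated given {J, M, P}.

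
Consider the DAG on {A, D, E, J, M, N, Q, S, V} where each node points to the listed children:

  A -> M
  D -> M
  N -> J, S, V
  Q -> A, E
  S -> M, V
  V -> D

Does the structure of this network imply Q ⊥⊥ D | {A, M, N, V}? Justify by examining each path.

Enumerating the 3 paths from Q to D and testing each for blocking by {A, M, N, V}:
  1. Q → A → M ← D — A:chain[blocks]; M:collider[open] ⇒ blocked
  2. Q → A → M ← S → V → D — A:chain[blocks]; M:collider[open]; S:fork[open]; V:chain[blocks] ⇒ blocked
  3. Q → A → M ← S ← N → V → D — A:chain[blocks]; M:collider[open]; S:chain[open]; N:fork[blocks]; V:chain[blocks] ⇒ blocked
Since every path is blocked, d-separation holds.

Yes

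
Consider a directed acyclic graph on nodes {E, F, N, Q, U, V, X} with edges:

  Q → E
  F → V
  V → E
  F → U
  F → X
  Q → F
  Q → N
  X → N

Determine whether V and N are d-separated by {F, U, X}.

Yes

4 paths connect V and N; each must be blocked for d-separation to hold:
Path 1: V → E ← Q → N
  E is a collider here and neither E nor any of its descendants is conditioned on, so the collider stays closed — the path is blocked at E.
Path 2: V → E ← Q → F → X → N
  E is a collider here and neither E nor any of its descendants is conditioned on, so the collider stays closed — the path is blocked at E.
Path 3: V ← F → X → N
  F is a fork here and F is conditioned on, so the path is blocked at F.
Path 4: V ← F ← Q → N
  F is a chain here and F is conditioned on, so the path is blocked at F.
All paths are blocked; V ⊥ N | {F, U, X} holds.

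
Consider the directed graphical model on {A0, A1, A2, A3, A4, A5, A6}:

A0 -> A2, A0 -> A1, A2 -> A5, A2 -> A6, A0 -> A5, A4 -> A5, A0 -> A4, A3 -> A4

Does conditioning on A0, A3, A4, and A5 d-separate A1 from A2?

Yes

We examine all 3 paths between A1 and A2:
  1. A1 ← A0 → A5 ← A2 — A0:fork[blocks]; A5:collider[open] ⇒ blocked
  2. A1 ← A0 → A2 — A0:fork[blocks] ⇒ blocked
  3. A1 ← A0 → A4 → A5 ← A2 — A0:fork[blocks]; A4:chain[blocks]; A5:collider[open] ⇒ blocked
All paths are blocked; A1 ⊥ A2 | {A0, A3, A4, A5} holds.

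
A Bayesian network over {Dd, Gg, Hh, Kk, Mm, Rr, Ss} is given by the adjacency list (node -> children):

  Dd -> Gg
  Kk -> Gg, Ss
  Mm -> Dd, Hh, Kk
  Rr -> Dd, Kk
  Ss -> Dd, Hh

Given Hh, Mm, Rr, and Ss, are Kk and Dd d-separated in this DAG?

Yes

There are 6 undirected paths between Kk and Dd; checking each against the conditioning set {Hh, Mm, Rr, Ss}:
Path 1: Kk → Ss → Hh ← Mm → Dd
  Ss is a chain here and Ss is conditioned on, so the path is blocked at Ss.
Path 2: Kk → Ss → Dd
  Ss is a chain here and Ss is conditioned on, so the path is blocked at Ss.
Path 3: Kk ← Rr → Dd
  Rr is a fork here and Rr is conditioned on, so the path is blocked at Rr.
Path 4: Kk ← Mm → Hh ← Ss → Dd
  Mm is a fork here and Mm is conditioned on, so the path is blocked at Mm.
Path 5: Kk ← Mm → Dd
  Mm is a fork here and Mm is conditioned on, so the path is blocked at Mm.
Path 6: Kk → Gg ← Dd
  Gg is a collider here and neither Gg nor any of its descendants is conditioned on, so the collider stays closed — the path is blocked at Gg.
All paths are blocked; Kk ⊥ Dd | {Hh, Mm, Rr, Ss} holds.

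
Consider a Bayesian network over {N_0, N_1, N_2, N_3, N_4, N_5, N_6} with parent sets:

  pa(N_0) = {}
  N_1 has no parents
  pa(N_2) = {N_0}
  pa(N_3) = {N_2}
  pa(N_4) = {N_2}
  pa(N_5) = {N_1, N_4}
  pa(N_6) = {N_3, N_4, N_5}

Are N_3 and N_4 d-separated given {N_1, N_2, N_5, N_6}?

We examine all 3 paths between N_3 and N_4:
  1. N_3 → N_6 ← N_4 — N_6:collider[open] ⇒ active
  2. N_3 → N_6 ← N_5 ← N_4 — N_6:collider[open]; N_5:chain[blocks] ⇒ blocked
  3. N_3 ← N_2 → N_4 — N_2:fork[blocks] ⇒ blocked
At least one path is unblocked, so d-separation fails.

No — N_3 and N_4 are not d-separated given {N_1, N_2, N_5, N_6}.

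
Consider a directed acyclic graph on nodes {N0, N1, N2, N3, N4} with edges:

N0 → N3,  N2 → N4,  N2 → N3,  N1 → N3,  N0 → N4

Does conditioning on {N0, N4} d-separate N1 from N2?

Yes

There are 2 undirected paths between N1 and N2; checking each against the conditioning set {N0, N4}:
Path 1: N1 → N3 ← N0 → N4 ← N2
  N3 is a collider here and neither N3 nor any of its descendants is conditioned on, so the collider stays closed — the path is blocked at N3.
Path 2: N1 → N3 ← N2
  N3 is a collider here and neither N3 nor any of its descendants is conditioned on, so the collider stays closed — the path is blocked at N3.
Every path is blocked, so N1 and N2 are d-separated given {N0, N4}.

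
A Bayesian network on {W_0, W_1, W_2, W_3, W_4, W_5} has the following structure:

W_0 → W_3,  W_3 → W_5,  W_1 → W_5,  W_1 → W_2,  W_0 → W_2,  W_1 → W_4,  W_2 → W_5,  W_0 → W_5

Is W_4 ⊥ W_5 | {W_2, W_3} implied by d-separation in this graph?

No

4 paths connect W_4 and W_5; each must be blocked for d-separation to hold:
  1. W_4 ← W_1 → W_2 ← W_0 → W_3 → W_5 — W_1:fork[open]; W_2:collider[open]; W_0:fork[open]; W_3:chain[blocks] ⇒ blocked
  2. W_4 ← W_1 → W_2 ← W_0 → W_5 — W_1:fork[open]; W_2:collider[open]; W_0:fork[open] ⇒ active
  3. W_4 ← W_1 → W_2 → W_5 — W_1:fork[open]; W_2:chain[blocks] ⇒ blocked
  4. W_4 ← W_1 → W_5 — W_1:fork[open] ⇒ active
Since the path W_4 ← W_1 → W_2 ← W_0 → W_5 is active, W_4 and W_5 are not d-separated given {W_2, W_3}.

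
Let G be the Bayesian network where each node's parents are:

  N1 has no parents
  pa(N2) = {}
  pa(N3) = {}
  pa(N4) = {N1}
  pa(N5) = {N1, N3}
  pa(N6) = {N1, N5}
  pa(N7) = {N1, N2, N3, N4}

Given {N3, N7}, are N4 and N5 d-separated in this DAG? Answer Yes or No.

There are 6 undirected paths between N4 and N5; checking each against the conditioning set {N3, N7}:
  1. N4 → N7 ← N1 → N5 — N7:collider[open]; N1:fork[open] ⇒ active
  2. N4 → N7 ← N1 → N6 ← N5 — N7:collider[open]; N1:fork[open]; N6:collider[blocks] ⇒ blocked
  3. N4 → N7 ← N3 → N5 — N7:collider[open]; N3:fork[blocks] ⇒ blocked
  4. N4 ← N1 → N7 ← N3 → N5 — N1:fork[open]; N7:collider[open]; N3:fork[blocks] ⇒ blocked
  5. N4 ← N1 → N5 — N1:fork[open] ⇒ active
  6. N4 ← N1 → N6 ← N5 — N1:fork[open]; N6:collider[blocks] ⇒ blocked
Since the path N4 → N7 ← N1 → N5 is active, N4 and N5 are not d-separated given {N3, N7}.

No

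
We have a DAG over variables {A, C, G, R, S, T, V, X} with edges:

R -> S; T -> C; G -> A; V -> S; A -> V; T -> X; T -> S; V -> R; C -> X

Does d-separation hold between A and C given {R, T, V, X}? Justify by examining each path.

We examine all 4 paths between A and C:
Path 1: A → V → R → S ← T → X ← C
  V is a chain here and V is conditioned on, so the path is blocked at V.
Path 2: A → V → R → S ← T → C
  V is a chain here and V is conditioned on, so the path is blocked at V.
Path 3: A → V → S ← T → X ← C
  V is a chain here and V is conditioned on, so the path is blocked at V.
Path 4: A → V → S ← T → C
  V is a chain here and V is conditioned on, so the path is blocked at V.
Since every path is blocked, d-separation holds.

Yes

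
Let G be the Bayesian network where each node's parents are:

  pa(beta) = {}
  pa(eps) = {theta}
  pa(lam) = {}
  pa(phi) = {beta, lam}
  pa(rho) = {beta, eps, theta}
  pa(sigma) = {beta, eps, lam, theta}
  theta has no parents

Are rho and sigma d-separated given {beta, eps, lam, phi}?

There are 6 undirected paths between rho and sigma; checking each against the conditioning set {beta, eps, lam, phi}:
Path 1: rho ← theta → sigma
  theta is a fork and theta is not conditioned on — no node blocks this path, so it is active.
Path 2: rho ← theta → eps → sigma
  eps is a chain here and eps is conditioned on, so the path is blocked at eps.
Path 3: rho ← beta → sigma
  beta is a fork here and beta is conditioned on, so the path is blocked at beta.
Path 4: rho ← beta → phi ← lam → sigma
  beta is a fork here and beta is conditioned on, so the path is blocked at beta.
Path 5: rho ← eps ← theta → sigma
  eps is a chain here and eps is conditioned on, so the path is blocked at eps.
Path 6: rho ← eps → sigma
  eps is a fork here and eps is conditioned on, so the path is blocked at eps.
At least one path is unblocked, so d-separation fails.

No — rho and sigma are not d-separated given {beta, eps, lam, phi}.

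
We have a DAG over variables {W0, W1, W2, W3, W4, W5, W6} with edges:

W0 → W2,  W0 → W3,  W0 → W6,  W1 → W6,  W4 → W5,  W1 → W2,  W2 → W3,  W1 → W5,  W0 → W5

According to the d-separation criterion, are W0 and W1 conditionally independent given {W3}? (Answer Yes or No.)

No

Enumerating the 4 paths from W0 to W1 and testing each for blocking by {W3}:
  1. W0 → W2 ← W1 — W2:collider[open] ⇒ active
  2. W0 → W3 ← W2 ← W1 — W3:collider[open]; W2:chain[open] ⇒ active
  3. W0 → W5 ← W1 — W5:collider[blocks] ⇒ blocked
  4. W0 → W6 ← W1 — W6:collider[blocks] ⇒ blocked
Because an active path exists, W0 and W1 are not d-separated.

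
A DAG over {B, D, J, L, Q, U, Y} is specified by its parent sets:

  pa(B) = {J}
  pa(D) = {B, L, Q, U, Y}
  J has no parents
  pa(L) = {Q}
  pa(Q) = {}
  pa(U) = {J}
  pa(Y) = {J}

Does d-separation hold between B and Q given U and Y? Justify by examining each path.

6 paths connect B and Q; each must be blocked for d-separation to hold:
  1. B ← J → U → D ← Q — J:fork[open]; U:chain[blocks]; D:collider[blocks] ⇒ blocked
  2. B ← J → U → D ← L ← Q — J:fork[open]; U:chain[blocks]; D:collider[blocks]; L:chain[open] ⇒ blocked
  3. B ← J → Y → D ← Q — J:fork[open]; Y:chain[blocks]; D:collider[blocks] ⇒ blocked
  4. B ← J → Y → D ← L ← Q — J:fork[open]; Y:chain[blocks]; D:collider[blocks]; L:chain[open] ⇒ blocked
  5. B → D ← Q — D:collider[blocks] ⇒ blocked
  6. B → D ← L ← Q — D:collider[blocks]; L:chain[open] ⇒ blocked
Every path is blocked, so B and Q are d-separated given {U, Y}.

Yes — B and Q are d-separated given {U, Y}.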